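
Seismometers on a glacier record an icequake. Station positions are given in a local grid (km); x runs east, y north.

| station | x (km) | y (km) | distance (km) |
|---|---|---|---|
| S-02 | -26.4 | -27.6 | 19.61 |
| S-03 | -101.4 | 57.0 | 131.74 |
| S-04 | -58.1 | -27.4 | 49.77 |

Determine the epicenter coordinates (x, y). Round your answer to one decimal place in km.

x ≈ -9.3 km, y ≈ -37.2 km

Circle about each station: (x + 26.4)² + (y + 27.6)² = 19.61²; (x + 101.4)² + (y − 57.0)² = 131.74²; (x + 58.1)² + (y + 27.4)² = 49.77².
Subtracting the S-02 equation from the S-03 and S-04 equations removes the quadratic terms:
-150.0 x + 169.2 y = -4898.64
-63.4 x + 0.4 y = 575.15
Solving the 2×2 system: x ≈ -9.3, y ≈ -37.2 km.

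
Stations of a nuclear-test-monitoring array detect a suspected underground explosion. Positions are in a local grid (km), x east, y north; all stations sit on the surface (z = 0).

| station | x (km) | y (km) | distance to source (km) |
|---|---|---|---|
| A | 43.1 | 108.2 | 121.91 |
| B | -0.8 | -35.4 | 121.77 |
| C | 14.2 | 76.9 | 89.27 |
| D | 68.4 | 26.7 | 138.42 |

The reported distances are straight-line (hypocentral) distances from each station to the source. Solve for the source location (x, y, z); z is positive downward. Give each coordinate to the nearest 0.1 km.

Each station gives a sphere (x−x_i)² + (y−y_i)² + z² = d_i² (stations at z=0).
Subtracting the A sphere from B and C: z² cancels, leaving linear equations in x and y:
-87.8 x − 287.2 y = -12276.93
-57.8 x − 62.6 y = -556.68
Solving: x ≈ -54.815, y ≈ 59.504 km (keep extra digits for the depth step; rounded: -54.8, 59.5).
Then from the A sphere: z² = 121.91² − (x − 43.1)² − (y − 108.2)² with x = -54.815, y = 59.504, so z ≈ 53.883 ≈ 53.9 km.
Check against D (with the unrounded solution): distance 138.43 ≈ 138.42 km. ✓

(-54.8, 59.5, 53.9)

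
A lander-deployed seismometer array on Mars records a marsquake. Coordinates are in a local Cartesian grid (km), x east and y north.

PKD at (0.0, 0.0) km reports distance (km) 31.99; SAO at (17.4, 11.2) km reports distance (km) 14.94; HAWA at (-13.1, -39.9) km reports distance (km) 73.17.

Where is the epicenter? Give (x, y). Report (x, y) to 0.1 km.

Circle about each station: x² + y² = 31.99²; (x − 17.4)² + (y − 11.2)² = 14.94²; (x + 13.1)² + (y + 39.9)² = 73.17².
Subtracting the PKD equation from the SAO and HAWA equations removes the quadratic terms:
34.8 x + 22.4 y = 1228.36
-26.2 x − 79.8 y = -2566.87
Solving the 2×2 system: x ≈ 18.5, y ≈ 26.1 km.
Check against PKD (with the unrounded x, y): √(x²+y²) = 31.99 ≈ 31.99 km. ✓

x ≈ 18.5 km, y ≈ 26.1 km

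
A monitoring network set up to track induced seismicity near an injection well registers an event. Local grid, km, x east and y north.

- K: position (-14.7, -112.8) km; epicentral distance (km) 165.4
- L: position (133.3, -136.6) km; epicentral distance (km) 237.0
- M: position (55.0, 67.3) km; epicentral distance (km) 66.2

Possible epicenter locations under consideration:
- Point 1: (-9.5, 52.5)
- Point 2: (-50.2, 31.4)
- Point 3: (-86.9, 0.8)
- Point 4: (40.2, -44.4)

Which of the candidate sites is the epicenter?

Point 1

For each candidate, compare |candidate − station| to the reported distance:
Point 1: residuals K 0.0, L 0.0, M 0.0 → max 0.0 km
Point 2: residuals K 16.9, L 11.8, M 45.0 → max 45.0 km
Point 3: residuals K 30.8, L 22.6, M 90.5 → max 90.5 km
Point 4: residuals K 77.7, L 106.0, M 46.5 → max 106.0 km
Only Point 1 has all residuals ≈ 0.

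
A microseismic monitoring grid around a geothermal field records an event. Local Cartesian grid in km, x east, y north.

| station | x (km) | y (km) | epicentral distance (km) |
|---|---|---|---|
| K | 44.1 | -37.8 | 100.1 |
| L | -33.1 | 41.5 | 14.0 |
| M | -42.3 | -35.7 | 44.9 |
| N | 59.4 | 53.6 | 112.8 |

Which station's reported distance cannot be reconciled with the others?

Solve using three stations at a time. Using K, M, N (subtract circle equations pairwise → linear system) gives (x, y) ≈ (-44.3, 9.2).
Distances from that point to each station vs reported:
  K: calculated 100.1 vs reported 100.1 → residual 0.0 km
  L: calculated 34.2 vs reported 14.0 → residual 20.2 km
  M: calculated 44.9 vs reported 44.9 → residual 0.0 km
  N: calculated 112.8 vs reported 112.8 → residual 0.0 km
K, M, N are mutually consistent (residuals ≈ 0); L is off by 20.2 km.

L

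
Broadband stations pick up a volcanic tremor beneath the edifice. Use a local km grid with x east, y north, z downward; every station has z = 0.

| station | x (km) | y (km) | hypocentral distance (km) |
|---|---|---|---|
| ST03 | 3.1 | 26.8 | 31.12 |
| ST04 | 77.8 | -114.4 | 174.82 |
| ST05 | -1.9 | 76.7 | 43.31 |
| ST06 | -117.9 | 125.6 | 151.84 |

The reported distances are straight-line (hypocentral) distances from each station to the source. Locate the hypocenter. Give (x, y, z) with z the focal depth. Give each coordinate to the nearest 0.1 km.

Each station gives a sphere (x−x_i)² + (y−y_i)² + z² = d_i² (stations at z=0).
Subtracting the ST03 sphere from ST04 and ST05: z² cancels, leaving linear equations in x and y:
149.4 x − 282.4 y = -11181.23
-10.0 x + 99.8 y = 4251.35
Solving: x ≈ 7.008, y ≈ 43.301 km (keep extra digits for the depth step; rounded: 7.0, 43.3).
Then from the ST03 sphere: z² = 31.12² − (x − 3.1)² − (y − 26.8)² with x = 7.008, y = 43.301, so z ≈ 26.094 ≈ 26.1 km.
Check against ST06 (with the unrounded solution): distance 151.84 ≈ 151.84 km. ✓

x ≈ 7.0 km, y ≈ 43.3 km, depth ≈ 26.1 km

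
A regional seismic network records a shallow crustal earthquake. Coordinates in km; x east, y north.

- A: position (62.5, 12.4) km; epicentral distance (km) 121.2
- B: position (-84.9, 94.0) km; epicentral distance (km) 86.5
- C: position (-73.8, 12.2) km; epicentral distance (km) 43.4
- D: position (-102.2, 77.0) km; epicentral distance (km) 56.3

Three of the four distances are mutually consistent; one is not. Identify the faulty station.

Solve using three stations at a time. Using A, C, D (subtract circle equations pairwise → linear system) gives (x, y) ≈ (-52.7, 50.2).
Distances from that point to each station vs reported:
  A: calculated 121.2 vs reported 121.2 → residual 0.0 km
  B: calculated 54.4 vs reported 86.5 → residual 32.1 km
  C: calculated 43.4 vs reported 43.4 → residual 0.0 km
  D: calculated 56.3 vs reported 56.3 → residual 0.0 km
A, C, D are mutually consistent (residuals ≈ 0); B is off by 32.1 km.

B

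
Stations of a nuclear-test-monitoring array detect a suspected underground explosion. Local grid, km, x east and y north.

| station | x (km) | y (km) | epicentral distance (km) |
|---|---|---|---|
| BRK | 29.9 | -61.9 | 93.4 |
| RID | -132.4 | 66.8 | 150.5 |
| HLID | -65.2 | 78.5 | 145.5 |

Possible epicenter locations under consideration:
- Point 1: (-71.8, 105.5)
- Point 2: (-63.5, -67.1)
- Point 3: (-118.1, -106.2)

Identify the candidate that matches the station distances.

For each candidate, compare |candidate − station| to the reported distance:
Point 1: residuals BRK 102.5, RID 78.6, HLID 117.7 → max 117.7 km
Point 2: residuals BRK 0.1, RID 0.1, HLID 0.1 → max 0.1 km
Point 3: residuals BRK 61.1, RID 23.1, HLID 46.6 → max 61.1 km
Only Point 2 has all residuals ≈ 0.

Point 2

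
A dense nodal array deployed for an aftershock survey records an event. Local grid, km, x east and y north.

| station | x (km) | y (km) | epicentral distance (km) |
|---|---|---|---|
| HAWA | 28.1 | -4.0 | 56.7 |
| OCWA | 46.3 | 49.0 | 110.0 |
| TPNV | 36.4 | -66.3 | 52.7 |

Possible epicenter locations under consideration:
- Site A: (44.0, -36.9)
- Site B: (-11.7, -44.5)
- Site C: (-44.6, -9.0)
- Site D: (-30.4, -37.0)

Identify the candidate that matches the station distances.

For each candidate, compare |candidate − station| to the reported distance:
Site A: residuals HAWA 20.2, OCWA 24.1, TPNV 22.3 → max 24.1 km
Site B: residuals HAWA 0.1, OCWA 0.0, TPNV 0.1 → max 0.1 km
Site C: residuals HAWA 16.2, OCWA 2.2, TPNV 46.5 → max 46.5 km
Site D: residuals HAWA 10.5, OCWA 5.2, TPNV 20.2 → max 20.2 km
Only Site B has all residuals ≈ 0.

Site B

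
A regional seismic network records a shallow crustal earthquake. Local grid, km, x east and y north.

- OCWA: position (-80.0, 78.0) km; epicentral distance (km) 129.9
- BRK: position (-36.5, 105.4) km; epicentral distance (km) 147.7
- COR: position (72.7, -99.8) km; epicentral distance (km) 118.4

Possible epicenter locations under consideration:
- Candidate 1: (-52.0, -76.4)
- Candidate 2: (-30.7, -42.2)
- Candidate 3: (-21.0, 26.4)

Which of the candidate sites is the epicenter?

Candidate 2

For each candidate, compare |candidate − station| to the reported distance:
Candidate 1: residuals OCWA 27.0, BRK 34.8, COR 8.5 → max 34.8 km
Candidate 2: residuals OCWA 0.0, BRK 0.0, COR 0.0 → max 0.0 km
Candidate 3: residuals OCWA 51.5, BRK 67.2, COR 38.8 → max 67.2 km
Only Candidate 2 has all residuals ≈ 0.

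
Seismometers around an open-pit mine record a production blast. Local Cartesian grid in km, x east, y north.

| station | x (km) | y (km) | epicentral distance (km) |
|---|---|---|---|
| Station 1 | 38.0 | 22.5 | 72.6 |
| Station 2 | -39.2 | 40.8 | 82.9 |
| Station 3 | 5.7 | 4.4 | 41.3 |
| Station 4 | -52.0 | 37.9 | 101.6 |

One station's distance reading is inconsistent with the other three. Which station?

Solve using three stations at a time. Using Station 1, Station 2, Station 3 (subtract circle equations pairwise → linear system) gives (x, y) ≈ (-6.1, -35.2).
Distances from that point to each station vs reported:
  Station 1: calculated 72.6 vs reported 72.6 → residual 0.0 km
  Station 2: calculated 82.9 vs reported 82.9 → residual 0.0 km
  Station 3: calculated 41.3 vs reported 41.3 → residual 0.0 km
  Station 4: calculated 86.3 vs reported 101.6 → residual 15.3 km
Station 1, Station 2, Station 3 are mutually consistent (residuals ≈ 0); Station 4 is off by 15.3 km.

Station 4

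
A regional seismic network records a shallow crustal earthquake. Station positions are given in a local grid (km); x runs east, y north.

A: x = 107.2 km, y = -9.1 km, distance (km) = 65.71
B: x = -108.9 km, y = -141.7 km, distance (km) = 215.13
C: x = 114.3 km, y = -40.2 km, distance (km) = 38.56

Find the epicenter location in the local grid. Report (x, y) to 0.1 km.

95.2 km east, -73.7 km north

Circle about each station: (x − 107.2)² + (y + 9.1)² = 65.71²; (x + 108.9)² + (y + 141.7)² = 215.13²; (x − 114.3)² + (y + 40.2)² = 38.56².
Subtracting the A equation from the B and C equations removes the quadratic terms:
-432.2 x − 265.2 y = -21599.66
14.2 x − 62.2 y = 5936.81
Solving the 2×2 system: x ≈ 95.2, y ≈ -73.7 km.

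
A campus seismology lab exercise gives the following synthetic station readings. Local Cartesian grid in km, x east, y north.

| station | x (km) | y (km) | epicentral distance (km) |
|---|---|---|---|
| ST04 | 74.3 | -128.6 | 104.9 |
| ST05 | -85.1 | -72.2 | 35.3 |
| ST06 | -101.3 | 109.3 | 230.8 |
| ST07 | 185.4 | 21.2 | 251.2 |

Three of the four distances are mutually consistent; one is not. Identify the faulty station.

ST05

Solve using three stations at a time. Using ST04, ST06, ST07 (subtract circle equations pairwise → linear system) gives (x, y) ≈ (-28.9, -109.8).
Distances from that point to each station vs reported:
  ST04: calculated 104.9 vs reported 104.9 → residual 0.0 km
  ST05: calculated 67.6 vs reported 35.3 → residual 32.3 km
  ST06: calculated 230.8 vs reported 230.8 → residual 0.0 km
  ST07: calculated 251.2 vs reported 251.2 → residual 0.0 km
ST04, ST06, ST07 are mutually consistent (residuals ≈ 0); ST05 is off by 32.3 km.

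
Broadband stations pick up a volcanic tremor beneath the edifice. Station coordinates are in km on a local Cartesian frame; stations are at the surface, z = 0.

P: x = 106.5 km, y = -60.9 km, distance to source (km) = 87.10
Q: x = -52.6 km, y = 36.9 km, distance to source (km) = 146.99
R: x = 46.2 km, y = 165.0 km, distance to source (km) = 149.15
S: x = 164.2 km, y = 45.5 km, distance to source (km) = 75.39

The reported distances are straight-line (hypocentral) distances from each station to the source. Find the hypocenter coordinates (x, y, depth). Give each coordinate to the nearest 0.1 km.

(93.2, 24.1, 13.6)

Each station gives a sphere (x−x_i)² + (y−y_i)² + z² = d_i² (stations at z=0).
Subtracting the P sphere from Q and R: z² cancels, leaving linear equations in x and y:
-318.2 x + 195.6 y = -24942.34
-120.6 x + 451.8 y = -350.93
Solving: x ≈ 93.201, y ≈ 24.102 km (keep extra digits for the depth step; rounded: 93.2, 24.1).
Then from the P sphere: z² = 87.10² − (x − 106.5)² − (y + 60.9)² with x = 93.201, y = 24.102, so z ≈ 13.572 ≈ 13.6 km.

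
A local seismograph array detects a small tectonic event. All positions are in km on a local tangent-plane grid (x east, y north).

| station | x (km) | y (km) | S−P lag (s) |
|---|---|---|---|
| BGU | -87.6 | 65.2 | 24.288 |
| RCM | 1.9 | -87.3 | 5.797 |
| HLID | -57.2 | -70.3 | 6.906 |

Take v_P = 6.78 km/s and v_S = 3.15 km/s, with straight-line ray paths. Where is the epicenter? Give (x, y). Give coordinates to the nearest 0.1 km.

Distance from S−P lag: d = Δt · v_P v_S / (v_P − v_S) = Δt · (6.78·3.15)/(6.78−3.15) ≈ 5.8835·Δt.
So d_BGU = 142.90, d_RCM = 34.11, d_HLID = 40.63 km.
Circle about each station: (x + 87.6)² + (y − 65.2)² = 142.90²; (x − 1.9)² + (y + 87.3)² = 34.11²; (x + 57.2)² + (y + 70.3)² = 40.63².
Subtracting pairs of circle equations eliminates x²+y² and gives linear equations (the radical axes):
179.0 x − 305.0 y = 14957.02
60.8 x − 271.0 y = 15058.74
Solving the 2×2 system: x ≈ -18.0, y ≈ -59.6 km.

x ≈ -18.0 km, y ≈ -59.6 km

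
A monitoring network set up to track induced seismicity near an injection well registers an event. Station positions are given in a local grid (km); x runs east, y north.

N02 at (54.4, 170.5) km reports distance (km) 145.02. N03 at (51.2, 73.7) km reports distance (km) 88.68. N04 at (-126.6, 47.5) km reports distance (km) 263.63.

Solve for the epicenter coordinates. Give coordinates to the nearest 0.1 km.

x ≈ 137.0 km, y ≈ 51.3 km

Circle about each station: (x − 54.4)² + (y − 170.5)² = 145.02²; (x − 51.2)² + (y − 73.7)² = 88.68²; (x + 126.6)² + (y − 47.5)² = 263.63².
Subtracting the N02 equation from the N03 and N04 equations removes the quadratic terms:
-6.4 x − 193.6 y = -10809.82
-362.0 x − 246.0 y = -62215.78
Solving the 2×2 system: x ≈ 137.0, y ≈ 51.3 km.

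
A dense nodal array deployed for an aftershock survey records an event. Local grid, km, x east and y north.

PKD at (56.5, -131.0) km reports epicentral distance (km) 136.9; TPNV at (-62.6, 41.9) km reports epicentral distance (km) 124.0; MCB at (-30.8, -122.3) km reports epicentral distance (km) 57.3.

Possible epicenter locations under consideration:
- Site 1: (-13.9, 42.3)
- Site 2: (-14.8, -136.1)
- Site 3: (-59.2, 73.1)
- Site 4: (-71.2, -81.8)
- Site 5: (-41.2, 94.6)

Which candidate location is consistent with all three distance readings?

For each candidate, compare |candidate − station| to the reported distance:
Site 1: residuals PKD 50.2, TPNV 75.3, MCB 108.2 → max 108.2 km
Site 2: residuals PKD 65.4, TPNV 60.3, MCB 36.2 → max 65.4 km
Site 3: residuals PKD 97.7, TPNV 92.6, MCB 140.2 → max 140.2 km
Site 4: residuals PKD 0.0, TPNV 0.0, MCB 0.1 → max 0.1 km
Site 5: residuals PKD 108.9, TPNV 67.1, MCB 159.8 → max 159.8 km
Only Site 4 has all residuals ≈ 0.

Site 4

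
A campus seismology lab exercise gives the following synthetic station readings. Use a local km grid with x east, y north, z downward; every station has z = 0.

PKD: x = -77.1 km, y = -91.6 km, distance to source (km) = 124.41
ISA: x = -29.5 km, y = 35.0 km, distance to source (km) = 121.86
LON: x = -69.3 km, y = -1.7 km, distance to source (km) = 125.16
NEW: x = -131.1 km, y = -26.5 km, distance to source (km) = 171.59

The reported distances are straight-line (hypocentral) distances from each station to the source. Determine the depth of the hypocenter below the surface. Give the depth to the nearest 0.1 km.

Each station gives a sphere (x−x_i)² + (y−y_i)² + z² = d_i² (stations at z=0).
Subtracting the PKD sphere from ISA and LON: z² cancels, leaving linear equations in x and y:
95.2 x + 253.2 y = -11611.73
15.6 x + 179.8 y = -9716.77
Solving: x ≈ 28.290, y ≈ -56.497 km (keep extra digits for the depth step; rounded: 28.3, -56.5).
Then from the PKD sphere: z² = 124.41² − (x + 77.1)² − (y + 91.6)² with x = 28.290, y = -56.497, so z ≈ 56.023 ≈ 56.0 km.

depth ≈ 56.0 km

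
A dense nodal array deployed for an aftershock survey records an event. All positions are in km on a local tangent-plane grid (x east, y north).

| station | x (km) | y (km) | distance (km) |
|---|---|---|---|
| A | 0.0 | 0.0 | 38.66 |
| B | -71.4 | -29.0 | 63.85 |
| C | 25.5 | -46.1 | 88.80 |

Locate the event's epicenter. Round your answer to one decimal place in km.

Circle about each station: x² + y² = 38.66²; (x + 71.4)² + (y + 29.0)² = 63.85²; (x − 25.5)² + (y + 46.1)² = 88.80².
Subtracting pairs of circle equations eliminates x²+y² and gives linear equations (the radical axes):
-142.8 x − 58.0 y = 3356.73
51.0 x − 92.2 y = -3615.38
Solving the 2×2 system: x ≈ -32.2, y ≈ 21.4 km.
Check against A (with the unrounded x, y): √(x²+y²) = 38.66 ≈ 38.66 km. ✓

(-32.2, 21.4)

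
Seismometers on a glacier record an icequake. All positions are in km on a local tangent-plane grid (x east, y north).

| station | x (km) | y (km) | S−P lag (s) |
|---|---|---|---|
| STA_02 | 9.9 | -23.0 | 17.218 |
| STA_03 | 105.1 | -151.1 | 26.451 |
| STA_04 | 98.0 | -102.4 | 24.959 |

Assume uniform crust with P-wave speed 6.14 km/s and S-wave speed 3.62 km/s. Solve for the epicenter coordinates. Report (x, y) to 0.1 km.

Distance from S−P lag: d = Δt · v_P v_S / (v_P − v_S) = Δt · (6.14·3.62)/(6.14−3.62) ≈ 8.8202·Δt.
So d_STA_02 = 151.87, d_STA_03 = 233.30, d_STA_04 = 220.14 km.
Circle about each station: (x − 9.9)² + (y + 23.0)² = 151.87²; (x − 105.1)² + (y + 151.1)² = 233.30²; (x − 98.0)² + (y + 102.4)² = 220.14².
Subtracting pairs of circle equations eliminates x²+y² and gives linear equations (the radical axes):
190.4 x − 256.2 y = 1885.82
176.2 x − 158.8 y = -5934.37
Solving the 2×2 system: x ≈ -122.1, y ≈ -98.1 km.

x ≈ -122.1 km, y ≈ -98.1 km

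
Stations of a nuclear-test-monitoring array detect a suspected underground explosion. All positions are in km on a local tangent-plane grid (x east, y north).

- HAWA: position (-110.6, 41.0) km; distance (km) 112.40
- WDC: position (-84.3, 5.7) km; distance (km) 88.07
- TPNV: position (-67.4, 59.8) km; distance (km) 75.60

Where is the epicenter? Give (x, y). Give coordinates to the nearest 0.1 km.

1.0 km east, 27.6 km north

Circle about each station: (x + 110.6)² + (y − 41.0)² = 112.40²; (x + 84.3)² + (y − 5.7)² = 88.07²; (x + 67.4)² + (y − 59.8)² = 75.60².
Subtracting pairs of circle equations eliminates x²+y² and gives linear equations (the radical axes):
52.6 x − 70.6 y = -1896.94
86.4 x + 37.6 y = 1123.84
Solving the 2×2 system: x ≈ 1.0, y ≈ 27.6 km.
Check against HAWA (with the unrounded x, y): √((x + 110.6)²+(y − 41.0)²) = 112.39 ≈ 112.40 km. ✓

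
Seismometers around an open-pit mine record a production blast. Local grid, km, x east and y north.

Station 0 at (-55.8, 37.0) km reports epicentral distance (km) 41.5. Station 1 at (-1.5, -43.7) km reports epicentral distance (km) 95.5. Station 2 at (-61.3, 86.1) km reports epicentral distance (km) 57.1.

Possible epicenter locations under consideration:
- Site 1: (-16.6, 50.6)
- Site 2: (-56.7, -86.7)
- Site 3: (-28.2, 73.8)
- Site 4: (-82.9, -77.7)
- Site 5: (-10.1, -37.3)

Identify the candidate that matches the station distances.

For each candidate, compare |candidate − station| to the reported distance:
Site 1: residuals Station 0 0.0, Station 1 0.0, Station 2 0.0 → max 0.0 km
Site 2: residuals Station 0 82.2, Station 1 25.5, Station 2 115.8 → max 115.8 km
Site 3: residuals Station 0 4.5, Station 1 25.0, Station 2 21.8 → max 25.0 km
Site 4: residuals Station 0 76.4, Station 1 7.3, Station 2 108.1 → max 108.1 km
Site 5: residuals Station 0 45.7, Station 1 84.8, Station 2 76.5 → max 84.8 km
Only Site 1 has all residuals ≈ 0.

Site 1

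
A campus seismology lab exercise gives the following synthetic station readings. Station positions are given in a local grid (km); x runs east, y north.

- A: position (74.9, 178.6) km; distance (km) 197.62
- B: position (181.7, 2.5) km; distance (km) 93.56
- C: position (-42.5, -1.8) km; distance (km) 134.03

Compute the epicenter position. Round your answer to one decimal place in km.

x ≈ 90.5 km, y ≈ -18.4 km

Circle about each station: (x − 74.9)² + (y − 178.6)² = 197.62²; (x − 181.7)² + (y − 2.5)² = 93.56²; (x + 42.5)² + (y + 1.8)² = 134.03².
Subtracting the A equation from the B and C equations removes the quadratic terms:
213.6 x − 352.2 y = 25813.36
-234.8 x − 360.8 y = -14608.86
Solving the 2×2 system: x ≈ 90.5, y ≈ -18.4 km.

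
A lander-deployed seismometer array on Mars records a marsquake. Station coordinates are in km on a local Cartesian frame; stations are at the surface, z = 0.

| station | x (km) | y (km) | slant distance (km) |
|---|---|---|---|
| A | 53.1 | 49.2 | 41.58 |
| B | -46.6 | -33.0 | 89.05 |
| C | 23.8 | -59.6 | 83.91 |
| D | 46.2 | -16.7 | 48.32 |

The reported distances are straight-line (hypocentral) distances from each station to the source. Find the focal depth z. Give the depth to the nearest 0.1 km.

z ≈ 8.9 km

Each station gives a sphere (x−x_i)² + (y−y_i)² + z² = d_i² (stations at z=0).
Subtracting the A sphere from B and C: z² cancels, leaving linear equations in x and y:
-199.4 x − 164.4 y = -8180.70
-58.6 x − 217.6 y = -6433.64
Solving: x ≈ 21.402, y ≈ 23.803 km (keep extra digits for the depth step; rounded: 21.4, 23.8).
Then from the A sphere: z² = 41.58² − (x − 53.1)² − (y − 49.2)² with x = 21.402, y = 23.803, so z ≈ 8.895 ≈ 8.9 km.
Check against D (with the unrounded solution): distance 48.32 ≈ 48.32 km. ✓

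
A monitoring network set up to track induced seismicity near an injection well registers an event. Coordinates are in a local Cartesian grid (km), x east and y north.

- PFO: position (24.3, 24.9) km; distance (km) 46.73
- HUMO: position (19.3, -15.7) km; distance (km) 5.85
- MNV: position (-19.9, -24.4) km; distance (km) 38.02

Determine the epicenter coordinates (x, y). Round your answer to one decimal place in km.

Circle about each station: (x − 24.3)² + (y − 24.9)² = 46.73²; (x − 19.3)² + (y + 15.7)² = 5.85²; (x + 19.9)² + (y + 24.4)² = 38.02².
Subtracting the PFO equation from the HUMO and MNV equations removes the quadratic terms:
-10.0 x − 81.2 y = 1557.95
-88.4 x − 98.6 y = 519.04
Solving the 2×2 system: x ≈ 18.0, y ≈ -21.4 km.
Check against PFO (with the unrounded x, y): √((x − 24.3)²+(y − 24.9)²) = 46.73 ≈ 46.73 km. ✓

x ≈ 18.0 km, y ≈ -21.4 km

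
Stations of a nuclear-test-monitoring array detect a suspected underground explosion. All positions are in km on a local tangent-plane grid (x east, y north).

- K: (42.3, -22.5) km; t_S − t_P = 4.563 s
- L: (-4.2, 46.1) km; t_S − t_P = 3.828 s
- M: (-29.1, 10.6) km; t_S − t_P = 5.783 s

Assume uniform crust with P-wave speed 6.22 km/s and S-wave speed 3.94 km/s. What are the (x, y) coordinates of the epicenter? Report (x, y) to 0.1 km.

Distance from S−P lag: d = Δt · v_P v_S / (v_P − v_S) = Δt · (6.22·3.94)/(6.22−3.94) ≈ 10.7486·Δt.
So d_K = 49.05, d_L = 41.15, d_M = 62.16 km.
Circle about each station: (x − 42.3)² + (y + 22.5)² = 49.05²; (x + 4.2)² + (y − 46.1)² = 41.15²; (x + 29.1)² + (y − 10.6)² = 62.16².
Subtracting the K equation from the L and M equations removes the quadratic terms:
-93.0 x + 137.2 y = 559.89
-142.8 x + 66.2 y = -2794.33
Solving the 2×2 system: x ≈ 31.3, y ≈ 25.3 km.

31.3 km east, 25.3 km north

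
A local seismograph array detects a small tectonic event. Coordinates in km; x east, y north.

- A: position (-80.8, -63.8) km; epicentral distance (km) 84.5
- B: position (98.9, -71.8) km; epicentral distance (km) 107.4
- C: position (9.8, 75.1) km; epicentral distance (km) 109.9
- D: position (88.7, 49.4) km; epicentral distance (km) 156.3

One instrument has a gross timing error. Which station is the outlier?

D

Solve using three stations at a time. Using A, B, C (subtract circle equations pairwise → linear system) gives (x, y) ≈ (-1.7, -34.2).
Distances from that point to each station vs reported:
  A: calculated 84.5 vs reported 84.5 → residual 0.0 km
  B: calculated 107.4 vs reported 107.4 → residual 0.0 km
  C: calculated 109.9 vs reported 109.9 → residual 0.0 km
  D: calculated 123.1 vs reported 156.3 → residual 33.2 km
A, B, C are mutually consistent (residuals ≈ 0); D is off by 33.2 km.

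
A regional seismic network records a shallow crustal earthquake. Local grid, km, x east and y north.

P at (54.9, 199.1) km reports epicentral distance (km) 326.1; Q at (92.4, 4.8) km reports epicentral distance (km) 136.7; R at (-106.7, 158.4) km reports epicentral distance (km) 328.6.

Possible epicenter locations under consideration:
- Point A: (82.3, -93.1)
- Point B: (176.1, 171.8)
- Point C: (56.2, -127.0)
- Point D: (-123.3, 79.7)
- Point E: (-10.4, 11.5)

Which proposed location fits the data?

Point C

For each candidate, compare |candidate − station| to the reported distance:
Point A: residuals P 32.6, Q 38.3, R 14.0 → max 38.3 km
Point B: residuals P 201.9, Q 50.1, R 45.5 → max 201.9 km
Point C: residuals P 0.0, Q 0.0, R 0.0 → max 0.0 km
Point D: residuals P 111.6, Q 91.6, R 248.2 → max 248.2 km
Point E: residuals P 127.5, Q 33.7, R 152.9 → max 152.9 km
Only Point C has all residuals ≈ 0.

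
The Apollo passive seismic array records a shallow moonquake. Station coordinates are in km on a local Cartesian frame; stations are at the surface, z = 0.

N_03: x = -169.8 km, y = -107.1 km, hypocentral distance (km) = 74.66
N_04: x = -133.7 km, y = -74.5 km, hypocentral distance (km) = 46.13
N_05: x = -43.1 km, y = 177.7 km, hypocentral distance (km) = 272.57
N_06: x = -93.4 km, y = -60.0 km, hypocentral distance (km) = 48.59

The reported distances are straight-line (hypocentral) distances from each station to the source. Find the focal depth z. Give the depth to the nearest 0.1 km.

z ≈ 38.9 km

Each station gives a sphere (x−x_i)² + (y−y_i)² + z² = d_i² (stations at z=0).
Subtracting the N_03 sphere from N_04 and N_05: z² cancels, leaving linear equations in x and y:
72.2 x + 65.2 y = -13430.37
253.4 x + 569.6 y = -75587.84
Solving: x ≈ -110.619, y ≈ -83.492 km (keep extra digits for the depth step; rounded: -110.6, -83.5).
Then from the N_03 sphere: z² = 74.66² − (x + 169.8)² − (y + 107.1)² with x = -110.619, y = -83.492, so z ≈ 38.915 ≈ 38.9 km.
Check against N_06 (with the unrounded solution): distance 48.61 ≈ 48.59 km. ✓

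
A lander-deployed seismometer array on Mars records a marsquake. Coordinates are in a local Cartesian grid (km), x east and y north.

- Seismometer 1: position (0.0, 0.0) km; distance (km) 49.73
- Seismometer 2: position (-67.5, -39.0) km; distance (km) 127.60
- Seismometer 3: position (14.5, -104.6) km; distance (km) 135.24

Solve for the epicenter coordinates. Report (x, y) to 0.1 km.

(41.1, 28.0)

Circle about each station: x² + y² = 49.73²; (x + 67.5)² + (y + 39.0)² = 127.60²; (x − 14.5)² + (y + 104.6)² = 135.24².
Subtracting pairs of circle equations eliminates x²+y² and gives linear equations (the radical axes):
-135.0 x − 78.0 y = -7731.44
29.0 x − 209.2 y = -4665.37
Solving the 2×2 system: x ≈ 41.1, y ≈ 28.0 km.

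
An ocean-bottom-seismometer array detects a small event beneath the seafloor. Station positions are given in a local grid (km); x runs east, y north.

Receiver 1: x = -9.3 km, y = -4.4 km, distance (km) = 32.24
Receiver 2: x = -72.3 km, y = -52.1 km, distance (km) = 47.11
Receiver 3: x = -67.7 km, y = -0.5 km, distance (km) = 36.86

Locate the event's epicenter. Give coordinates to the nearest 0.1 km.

-37.0 km east, -20.9 km north

Circle about each station: (x + 9.3)² + (y + 4.4)² = 32.24²; (x + 72.3)² + (y + 52.1)² = 47.11²; (x + 67.7)² + (y + 0.5)² = 36.86².
Subtracting the Receiver 1 equation from the Receiver 2 and Receiver 3 equations removes the quadratic terms:
-126.0 x − 95.4 y = 6655.92
-116.8 x + 7.8 y = 4158.45
Solving the 2×2 system: x ≈ -37.0, y ≈ -20.9 km.
Check against Receiver 1 (with the unrounded x, y): √((x + 9.3)²+(y + 4.4)²) = 32.24 ≈ 32.24 km. ✓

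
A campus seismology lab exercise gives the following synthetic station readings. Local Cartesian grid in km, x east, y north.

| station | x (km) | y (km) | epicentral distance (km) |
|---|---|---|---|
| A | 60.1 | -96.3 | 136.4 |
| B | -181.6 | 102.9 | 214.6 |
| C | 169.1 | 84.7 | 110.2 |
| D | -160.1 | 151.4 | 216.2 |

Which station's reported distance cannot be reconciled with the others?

C

Solve using three stations at a time. Using A, B, D (subtract circle equations pairwise → linear system) gives (x, y) ≈ (21.8, 34.6).
Distances from that point to each station vs reported:
  A: calculated 136.4 vs reported 136.4 → residual 0.0 km
  B: calculated 214.6 vs reported 214.6 → residual 0.0 km
  C: calculated 155.5 vs reported 110.2 → residual 45.3 km
  D: calculated 216.2 vs reported 216.2 → residual 0.0 km
A, B, D are mutually consistent (residuals ≈ 0); C is off by 45.3 km.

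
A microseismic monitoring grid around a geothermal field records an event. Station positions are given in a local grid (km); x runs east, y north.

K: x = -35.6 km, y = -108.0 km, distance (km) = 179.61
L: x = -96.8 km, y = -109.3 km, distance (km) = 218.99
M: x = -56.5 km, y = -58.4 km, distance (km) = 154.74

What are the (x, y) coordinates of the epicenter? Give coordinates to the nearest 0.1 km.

Circle about each station: (x + 35.6)² + (y + 108.0)² = 179.61²; (x + 96.8)² + (y + 109.3)² = 218.99²; (x + 56.5)² + (y + 58.4)² = 154.74².
Subtracting pairs of circle equations eliminates x²+y² and gives linear equations (the radical axes):
-122.4 x − 2.6 y = -7311.50
-41.8 x + 99.2 y = 1986.73
Solving the 2×2 system: x ≈ 58.8, y ≈ 44.8 km.

x ≈ 58.8 km, y ≈ 44.8 km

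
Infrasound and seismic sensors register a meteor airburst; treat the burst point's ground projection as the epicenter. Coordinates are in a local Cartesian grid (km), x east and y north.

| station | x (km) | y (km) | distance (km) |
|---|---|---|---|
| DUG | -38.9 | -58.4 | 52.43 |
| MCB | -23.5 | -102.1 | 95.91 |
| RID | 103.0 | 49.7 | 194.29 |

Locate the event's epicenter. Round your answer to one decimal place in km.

Circle about each station: (x + 38.9)² + (y + 58.4)² = 52.43²; (x + 23.5)² + (y + 102.1)² = 95.91²; (x − 103.0)² + (y − 49.7)² = 194.29².
Subtracting the DUG equation from the MCB and RID equations removes the quadratic terms:
30.8 x − 87.4 y = -396.93
283.8 x + 216.2 y = -26844.38
Solving the 2×2 system: x ≈ -77.3, y ≈ -22.7 km.

x ≈ -77.3 km, y ≈ -22.7 km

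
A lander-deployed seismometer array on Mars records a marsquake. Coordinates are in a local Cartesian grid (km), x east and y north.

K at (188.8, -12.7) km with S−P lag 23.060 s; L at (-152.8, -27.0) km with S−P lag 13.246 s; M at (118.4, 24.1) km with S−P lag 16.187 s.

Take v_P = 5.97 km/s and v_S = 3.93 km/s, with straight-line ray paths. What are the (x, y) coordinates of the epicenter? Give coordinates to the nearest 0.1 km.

x ≈ -55.6 km, y ≈ 90.3 km

Distance from S−P lag: d = Δt · v_P v_S / (v_P − v_S) = Δt · (5.97·3.93)/(5.97−3.93) ≈ 11.5010·Δt.
So d_K = 265.21, d_L = 152.34, d_M = 186.17 km.
Circle about each station: (x − 188.8)² + (y + 12.7)² = 265.21²; (x + 152.8)² + (y + 27.0)² = 152.34²; (x − 118.4)² + (y − 24.1)² = 186.17².
Subtracting the K equation from the L and M equations removes the quadratic terms:
-683.2 x − 28.6 y = 35398.98
-140.8 x + 73.6 y = 14469.72
Solving the 2×2 system: x ≈ -55.6, y ≈ 90.3 km.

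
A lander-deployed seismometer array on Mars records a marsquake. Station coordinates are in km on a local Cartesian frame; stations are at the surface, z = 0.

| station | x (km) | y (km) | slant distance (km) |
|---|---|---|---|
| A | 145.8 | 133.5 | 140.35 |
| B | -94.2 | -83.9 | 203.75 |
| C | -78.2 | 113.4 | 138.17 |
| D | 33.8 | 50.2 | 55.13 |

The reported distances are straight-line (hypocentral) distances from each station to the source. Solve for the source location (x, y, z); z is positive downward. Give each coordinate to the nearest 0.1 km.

Each station gives a sphere (x−x_i)² + (y−y_i)² + z² = d_i² (stations at z=0).
Subtracting the A sphere from B and C: z² cancels, leaving linear equations in x and y:
-480.0 x − 434.8 y = -44982.98
-448.0 x − 40.2 y = -19497.92
Solving: x ≈ 38.003, y ≈ 61.503 km (keep extra digits for the depth step; rounded: 38.0, 61.5).
Then from the A sphere: z² = 140.35² − (x − 145.8)² − (y − 133.5)² with x = 38.003, y = 61.503, so z ≈ 53.799 ≈ 53.8 km.
Check against D (with the unrounded solution): distance 55.13 ≈ 55.13 km. ✓

x ≈ 38.0 km, y ≈ 61.5 km, depth ≈ 53.8 km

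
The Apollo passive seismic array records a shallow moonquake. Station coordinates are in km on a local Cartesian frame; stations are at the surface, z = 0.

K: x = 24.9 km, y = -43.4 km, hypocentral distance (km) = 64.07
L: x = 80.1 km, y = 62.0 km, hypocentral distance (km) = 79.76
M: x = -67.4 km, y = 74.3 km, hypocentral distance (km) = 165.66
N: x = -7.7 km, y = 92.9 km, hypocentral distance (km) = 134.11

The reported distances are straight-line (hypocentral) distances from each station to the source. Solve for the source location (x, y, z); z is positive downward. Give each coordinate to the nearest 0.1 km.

(71.2, -11.2, 30.4)

Each station gives a sphere (x−x_i)² + (y−y_i)² + z² = d_i² (stations at z=0).
Subtracting the K sphere from L and M: z² cancels, leaving linear equations in x and y:
110.4 x + 210.8 y = 5499.75
-184.6 x + 235.4 y = -15778.59
Solving: x ≈ 71.196, y ≈ -11.197 km (keep extra digits for the depth step; rounded: 71.2, -11.2).
Then from the K sphere: z² = 64.07² − (x − 24.9)² − (y + 43.4)² with x = 71.196, y = -11.197, so z ≈ 30.407 ≈ 30.4 km.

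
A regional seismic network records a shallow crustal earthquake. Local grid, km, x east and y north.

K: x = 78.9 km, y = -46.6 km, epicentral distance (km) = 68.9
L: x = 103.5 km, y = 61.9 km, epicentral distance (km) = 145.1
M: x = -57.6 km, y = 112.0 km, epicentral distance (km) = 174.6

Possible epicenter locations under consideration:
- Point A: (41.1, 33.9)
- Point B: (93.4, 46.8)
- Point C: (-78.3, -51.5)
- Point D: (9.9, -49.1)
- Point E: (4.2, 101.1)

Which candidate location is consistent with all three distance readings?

Point D

For each candidate, compare |candidate − station| to the reported distance:
Point A: residuals K 20.0, L 76.7, M 48.7 → max 76.7 km
Point B: residuals K 25.6, L 126.9, M 10.1 → max 126.9 km
Point C: residuals K 88.4, L 69.2, M 9.8 → max 88.4 km
Point D: residuals K 0.1, L 0.1, M 0.1 → max 0.1 km
Point E: residuals K 96.6, L 38.3, M 111.8 → max 111.8 km
Only Point D has all residuals ≈ 0.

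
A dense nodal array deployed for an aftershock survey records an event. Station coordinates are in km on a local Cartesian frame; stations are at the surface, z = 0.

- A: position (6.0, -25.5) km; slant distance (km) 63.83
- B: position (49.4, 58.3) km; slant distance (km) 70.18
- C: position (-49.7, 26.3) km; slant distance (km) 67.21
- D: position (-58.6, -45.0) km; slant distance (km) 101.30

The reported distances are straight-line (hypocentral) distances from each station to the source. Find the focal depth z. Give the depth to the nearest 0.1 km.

Each station gives a sphere (x−x_i)² + (y−y_i)² + z² = d_i² (stations at z=0).
Subtracting the A sphere from B and C: z² cancels, leaving linear equations in x and y:
86.8 x + 167.6 y = 4302.04
-111.4 x + 103.6 y = 2032.61
Solving: x ≈ 3.797, y ≈ 23.702 km (keep extra digits for the depth step; rounded: 3.8, 23.7).
Then from the A sphere: z² = 63.83² − (x − 6.0)² − (y + 25.5)² with x = 3.797, y = 23.702, so z ≈ 40.603 ≈ 40.6 km.

depth ≈ 40.6 km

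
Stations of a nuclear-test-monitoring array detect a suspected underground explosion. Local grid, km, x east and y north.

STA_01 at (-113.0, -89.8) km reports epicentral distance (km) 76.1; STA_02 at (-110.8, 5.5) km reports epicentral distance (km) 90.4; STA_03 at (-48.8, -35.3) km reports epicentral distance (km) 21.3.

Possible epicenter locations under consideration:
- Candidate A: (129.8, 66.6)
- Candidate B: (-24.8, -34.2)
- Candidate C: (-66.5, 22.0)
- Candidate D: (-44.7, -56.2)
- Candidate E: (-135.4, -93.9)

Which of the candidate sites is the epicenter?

For each candidate, compare |candidate − station| to the reported distance:
Candidate A: residuals STA_01 212.7, STA_02 157.8, STA_03 184.3 → max 212.7 km
Candidate B: residuals STA_01 28.2, STA_02 4.3, STA_03 2.7 → max 28.2 km
Candidate C: residuals STA_01 45.0, STA_02 43.1, STA_03 38.7 → max 45.0 km
Candidate D: residuals STA_01 0.0, STA_02 0.0, STA_03 0.0 → max 0.0 km
Candidate E: residuals STA_01 53.3, STA_02 12.0, STA_03 83.3 → max 83.3 km
Only Candidate D has all residuals ≈ 0.

Candidate D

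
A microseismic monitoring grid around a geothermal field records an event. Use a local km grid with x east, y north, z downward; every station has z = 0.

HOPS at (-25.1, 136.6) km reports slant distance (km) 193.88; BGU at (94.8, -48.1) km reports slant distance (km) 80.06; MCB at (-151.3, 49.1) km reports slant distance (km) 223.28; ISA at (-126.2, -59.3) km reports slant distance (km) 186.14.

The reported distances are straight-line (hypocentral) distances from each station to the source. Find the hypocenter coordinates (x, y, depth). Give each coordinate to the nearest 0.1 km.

Each station gives a sphere (x−x_i)² + (y−y_i)² + z² = d_i² (stations at z=0).
Subtracting the HOPS sphere from BGU and MCB: z² cancels, leaving linear equations in x and y:
239.8 x − 369.4 y = 23190.93
-252.4 x − 175.0 y = -6251.57
Solving: x ≈ 47.098, y ≈ -32.206 km (keep extra digits for the depth step; rounded: 47.1, -32.2).
Then from the HOPS sphere: z² = 193.88² − (x + 25.1)² − (y − 136.6)² with x = 47.098, y = -32.206, so z ≈ 62.301 ≈ 62.3 km.

(47.1, -32.2, 62.3)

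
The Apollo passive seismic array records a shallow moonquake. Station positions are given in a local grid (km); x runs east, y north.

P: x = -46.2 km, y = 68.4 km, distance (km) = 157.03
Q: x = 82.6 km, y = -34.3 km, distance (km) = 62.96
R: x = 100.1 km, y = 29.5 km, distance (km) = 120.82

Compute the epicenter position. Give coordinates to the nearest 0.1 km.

x ≈ 30.0 km, y ≈ -68.9 km

Circle about each station: (x + 46.2)² + (y − 68.4)² = 157.03²; (x − 82.6)² + (y + 34.3)² = 62.96²; (x − 100.1)² + (y − 29.5)² = 120.82².
Subtracting pairs of circle equations eliminates x²+y² and gives linear equations (the radical axes):
257.6 x − 205.4 y = 21880.71
292.6 x − 77.8 y = 14138.21
Solving the 2×2 system: x ≈ 30.0, y ≈ -68.9 km.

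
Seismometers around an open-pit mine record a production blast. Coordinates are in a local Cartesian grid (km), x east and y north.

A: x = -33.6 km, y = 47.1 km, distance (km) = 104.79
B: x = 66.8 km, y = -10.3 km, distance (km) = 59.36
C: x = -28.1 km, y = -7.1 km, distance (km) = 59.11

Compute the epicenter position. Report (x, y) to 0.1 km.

Circle about each station: (x + 33.6)² + (y − 47.1)² = 104.79²; (x − 66.8)² + (y + 10.3)² = 59.36²; (x + 28.1)² + (y + 7.1)² = 59.11².
Subtracting the A equation from the B and C equations removes the quadratic terms:
200.8 x − 114.8 y = 8678.29
11.0 x − 108.4 y = 4979.60
Solving the 2×2 system: x ≈ 18.0, y ≈ -44.1 km.

(18.0, -44.1)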